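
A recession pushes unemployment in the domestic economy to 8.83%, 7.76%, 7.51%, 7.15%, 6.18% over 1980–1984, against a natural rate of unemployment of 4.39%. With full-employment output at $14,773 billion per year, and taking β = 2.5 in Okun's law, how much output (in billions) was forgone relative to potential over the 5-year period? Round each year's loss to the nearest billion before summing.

$5,717 billion

Year 1980: gap = -2.5 × (8.83 - 4.39) = -11.1%, loss ≈ 14773 × 11.1/100 ≈ 1640.
Year 1981: gap = -2.5 × (7.76 - 4.39) = -8.425%, loss ≈ 14773 × 8.425/100 ≈ 1245.
Year 1982: gap = -2.5 × (7.51 - 4.39) = -7.8%, loss ≈ 14773 × 7.8/100 ≈ 1152.
Year 1983: gap = -2.5 × (7.15 - 4.39) = -6.9%, loss ≈ 14773 × 6.9/100 ≈ 1019.
Year 1984: gap = -2.5 × (6.18 - 4.39) = -4.475%, loss ≈ 14773 × 4.475/100 ≈ 661.
Total lost output = 1640 + 1245 + 1152 + 1019 + 661 = 5717 billion.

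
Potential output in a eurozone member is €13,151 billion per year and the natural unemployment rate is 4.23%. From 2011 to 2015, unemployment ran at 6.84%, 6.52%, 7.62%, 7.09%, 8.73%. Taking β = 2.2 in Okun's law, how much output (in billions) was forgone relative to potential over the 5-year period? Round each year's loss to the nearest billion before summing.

Year 2011: gap = -2.2 × (6.84 - 4.23) = -5.742%, loss ≈ 13151 × 5.742/100 ≈ 755.
Year 2012: gap = -2.2 × (6.52 - 4.23) = -5.038%, loss ≈ 13151 × 5.038/100 ≈ 663.
Year 2013: gap = -2.2 × (7.62 - 4.23) = -7.458%, loss ≈ 13151 × 7.458/100 ≈ 981.
Year 2014: gap = -2.2 × (7.09 - 4.23) = -6.292%, loss ≈ 13151 × 6.292/100 ≈ 827.
Year 2015: gap = -2.2 × (8.73 - 4.23) = -9.9%, loss ≈ 13151 × 9.9/100 ≈ 1302.
Total lost output = 755 + 663 + 981 + 827 + 1302 = 4528 billion.

€4,528 billion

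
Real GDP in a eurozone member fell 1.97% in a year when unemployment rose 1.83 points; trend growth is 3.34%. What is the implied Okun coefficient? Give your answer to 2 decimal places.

β ≈ 2.90

Growth form: g_Y = g_Y* - β × Δu, so β = (g_Y* - g_Y)/Δu.
β = (3.34 + 1.97)/1.83 = 5.31/1.83 = 2.90.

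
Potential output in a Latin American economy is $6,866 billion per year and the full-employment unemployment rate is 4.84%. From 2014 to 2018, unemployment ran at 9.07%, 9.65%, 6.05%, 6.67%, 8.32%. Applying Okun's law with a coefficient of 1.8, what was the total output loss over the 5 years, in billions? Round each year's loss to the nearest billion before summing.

Year 2014: gap = -1.8 × (9.07 - 4.84) = -7.614%, loss ≈ 6866 × 7.614/100 ≈ 523.
Year 2015: gap = -1.8 × (9.65 - 4.84) = -8.658%, loss ≈ 6866 × 8.658/100 ≈ 594.
Year 2016: gap = -1.8 × (6.05 - 4.84) = -2.178%, loss ≈ 6866 × 2.178/100 ≈ 150.
Year 2017: gap = -1.8 × (6.67 - 4.84) = -3.294%, loss ≈ 6866 × 3.294/100 ≈ 226.
Year 2018: gap = -1.8 × (8.32 - 4.84) = -6.264%, loss ≈ 6866 × 6.264/100 ≈ 430.
Total lost output = 523 + 594 + 150 + 226 + 430 = 1923 billion.

$1,923 billion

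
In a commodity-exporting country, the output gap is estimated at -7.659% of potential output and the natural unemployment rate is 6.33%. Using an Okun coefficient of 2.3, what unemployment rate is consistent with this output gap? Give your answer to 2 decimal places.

9.66%

From Okun's law, u - u* = -(output gap)/β = -(-7.659)/2.3 = 3.33 points.
So u = 6.33 + 3.33 = 9.66%.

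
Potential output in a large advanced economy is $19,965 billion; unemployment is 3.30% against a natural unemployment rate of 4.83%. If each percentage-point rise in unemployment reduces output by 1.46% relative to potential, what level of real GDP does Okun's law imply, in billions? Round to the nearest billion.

$20,411 billion

Unemployment gap = 3.3 - 4.83 = -1.53 points, so the output gap is -1.46 × (-1.53) = 2.2338%.
Actual GDP = 19965 × (1 + 2.2338/100) = 19965 × 1.022338 ≈ 20411 billion.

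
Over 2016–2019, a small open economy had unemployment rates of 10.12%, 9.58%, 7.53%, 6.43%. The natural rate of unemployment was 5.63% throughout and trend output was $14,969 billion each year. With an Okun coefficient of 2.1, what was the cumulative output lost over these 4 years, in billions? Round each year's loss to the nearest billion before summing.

$3,501 billion

Year 2016: gap = -2.1 × (10.12 - 5.63) = -9.429%, loss ≈ 14969 × 9.429/100 ≈ 1411.
Year 2017: gap = -2.1 × (9.58 - 5.63) = -8.295%, loss ≈ 14969 × 8.295/100 ≈ 1242.
Year 2018: gap = -2.1 × (7.53 - 5.63) = -3.99%, loss ≈ 14969 × 3.99/100 ≈ 597.
Year 2019: gap = -2.1 × (6.43 - 5.63) = -1.68%, loss ≈ 14969 × 1.68/100 ≈ 251.
Total lost output = 1411 + 1242 + 597 + 251 = 3501 billion.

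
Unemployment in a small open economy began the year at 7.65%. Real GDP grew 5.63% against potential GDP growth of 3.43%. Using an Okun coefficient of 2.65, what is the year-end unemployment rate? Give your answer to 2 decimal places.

Growth-rate Okun's law: g_Y = g_Y* - β × Δu, so Δu = (g_Y* - g_Y)/β.
Δu = (3.43 - 5.63)/2.65 = -2.2/2.65 = -0.83 percentage points.
Year-end unemployment = 7.65 - 0.83 = 6.82%.

6.82%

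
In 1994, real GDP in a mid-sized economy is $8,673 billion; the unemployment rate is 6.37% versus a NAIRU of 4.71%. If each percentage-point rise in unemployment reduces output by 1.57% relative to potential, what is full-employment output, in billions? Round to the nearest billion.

Unemployment gap = 6.37 - 4.71 = 1.66 points, so output gap = -1.57 × 1.66 = -2.6062%.
Since Y = Y* × (1 + gap/100), Y* = 8673/0.973938 ≈ 8905 billion.

$8,905 billion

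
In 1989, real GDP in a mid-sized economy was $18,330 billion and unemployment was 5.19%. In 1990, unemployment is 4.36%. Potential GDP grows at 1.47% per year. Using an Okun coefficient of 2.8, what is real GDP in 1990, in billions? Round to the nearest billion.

$19,025 billion

Δu = 4.36 - 5.19 = -0.83 points.
Okun's law (growth form): g_Y = g_Y* - β × Δu = 1.47 - 2.8 × (-0.83) = 1.47 + 2.324 = 3.794%.
Real GDP in the next year = 18330 × (1 + 3.794/100) = 18330 × 1.03794 ≈ 19025 billion.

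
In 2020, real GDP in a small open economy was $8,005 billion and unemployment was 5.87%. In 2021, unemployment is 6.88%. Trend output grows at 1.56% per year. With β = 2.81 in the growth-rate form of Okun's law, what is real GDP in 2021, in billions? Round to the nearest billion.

Δu = 6.88 - 5.87 = 1.01 points.
Okun's law (growth form): g_Y = g_Y* - β × Δu = 1.56 - 2.81 × (1.01) = 1.56 - 2.8381 = -1.2781%.
Real GDP in the next year = 8005 × (1 - 1.2781/100) = 8005 × 0.987219 ≈ 7903 billion.

$7,903 billion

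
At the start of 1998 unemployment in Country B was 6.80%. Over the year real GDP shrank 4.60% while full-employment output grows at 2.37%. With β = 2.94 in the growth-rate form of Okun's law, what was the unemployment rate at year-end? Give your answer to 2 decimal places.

9.17%

Growth-rate Okun's law: g_Y = g_Y* - β × Δu, so Δu = (g_Y* - g_Y)/β.
Δu = (2.37 + 4.6)/2.94 = 6.97/2.94 = 2.37 percentage points.
Year-end unemployment = 6.8 + 2.37 = 9.17%.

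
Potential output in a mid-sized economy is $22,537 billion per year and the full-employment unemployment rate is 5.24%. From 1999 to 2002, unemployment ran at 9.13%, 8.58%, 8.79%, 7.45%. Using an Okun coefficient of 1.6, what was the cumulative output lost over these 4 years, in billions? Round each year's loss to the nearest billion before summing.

$4,684 billion

Year 1999: gap = -1.6 × (9.13 - 5.24) = -6.224%, loss ≈ 22537 × 6.224/100 ≈ 1403.
Year 2000: gap = -1.6 × (8.58 - 5.24) = -5.344%, loss ≈ 22537 × 5.344/100 ≈ 1204.
Year 2001: gap = -1.6 × (8.79 - 5.24) = -5.68%, loss ≈ 22537 × 5.68/100 ≈ 1280.
Year 2002: gap = -1.6 × (7.45 - 5.24) = -3.536%, loss ≈ 22537 × 3.536/100 ≈ 797.
Total lost output = 1403 + 1204 + 1280 + 797 = 4684 billion.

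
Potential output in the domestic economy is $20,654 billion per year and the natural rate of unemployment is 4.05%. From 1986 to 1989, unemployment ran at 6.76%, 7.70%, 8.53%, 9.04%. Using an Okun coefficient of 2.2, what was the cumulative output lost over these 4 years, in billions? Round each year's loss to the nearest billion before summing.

Year 1986: gap = -2.2 × (6.76 - 4.05) = -5.962%, loss ≈ 20654 × 5.962/100 ≈ 1231.
Year 1987: gap = -2.2 × (7.7 - 4.05) = -8.03%, loss ≈ 20654 × 8.03/100 ≈ 1659.
Year 1988: gap = -2.2 × (8.53 - 4.05) = -9.856%, loss ≈ 20654 × 9.856/100 ≈ 2036.
Year 1989: gap = -2.2 × (9.04 - 4.05) = -10.978%, loss ≈ 20654 × 10.978/100 ≈ 2267.
Total lost output = 1231 + 1659 + 2036 + 2267 = 7193 billion.

$7,193 billion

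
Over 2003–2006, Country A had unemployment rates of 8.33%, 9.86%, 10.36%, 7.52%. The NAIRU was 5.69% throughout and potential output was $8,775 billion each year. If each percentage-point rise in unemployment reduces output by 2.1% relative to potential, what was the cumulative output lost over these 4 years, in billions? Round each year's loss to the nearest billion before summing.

Year 2003: gap = -2.1 × (8.33 - 5.69) = -5.544%, loss ≈ 8775 × 5.544/100 ≈ 486.
Year 2004: gap = -2.1 × (9.86 - 5.69) = -8.757%, loss ≈ 8775 × 8.757/100 ≈ 768.
Year 2005: gap = -2.1 × (10.36 - 5.69) = -9.807%, loss ≈ 8775 × 9.807/100 ≈ 861.
Year 2006: gap = -2.1 × (7.52 - 5.69) = -3.843%, loss ≈ 8775 × 3.843/100 ≈ 337.
Total lost output = 486 + 768 + 861 + 337 = 2452 billion.

$2,452 billion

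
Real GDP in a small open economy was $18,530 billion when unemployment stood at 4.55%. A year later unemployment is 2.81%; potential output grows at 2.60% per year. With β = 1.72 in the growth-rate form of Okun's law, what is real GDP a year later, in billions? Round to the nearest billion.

$19,566 billion

Δu = 2.81 - 4.55 = -1.74 points.
Okun's law (growth form): g_Y = g_Y* - β × Δu = 2.60 - 1.72 × (-1.74) = 2.6 + 2.9928 = 5.5928%.
Real GDP in the next year = 18530 × (1 + 5.5928/100) = 18530 × 1.055928 ≈ 19566 billion.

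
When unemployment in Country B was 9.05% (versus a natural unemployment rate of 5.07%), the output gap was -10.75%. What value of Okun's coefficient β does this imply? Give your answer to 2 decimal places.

Okun's law: output gap = -β × (u - u*).
-10.75 = -β × (9.05 - 5.07) = -β × 3.98, so β = 10.75/3.98 = 2.70.

β ≈ 2.70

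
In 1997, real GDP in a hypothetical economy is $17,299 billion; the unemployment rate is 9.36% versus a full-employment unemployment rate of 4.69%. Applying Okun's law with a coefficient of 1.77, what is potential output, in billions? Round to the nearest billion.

$18,858 billion

Unemployment gap = 9.36 - 4.69 = 4.67 points, so output gap = -1.77 × 4.67 = -8.2659%.
Since Y = Y* × (1 + gap/100), Y* = 17299/0.917341 ≈ 18858 billion.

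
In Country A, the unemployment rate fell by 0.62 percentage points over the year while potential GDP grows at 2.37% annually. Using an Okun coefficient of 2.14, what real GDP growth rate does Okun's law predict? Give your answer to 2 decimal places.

Growth-rate Okun's law: g_Y = g_Y* - β × Δu.
g_Y = 2.37 - 2.14 × (-0.62) = 2.37 + 1.3268 = 3.6968%, i.e. 3.70% to 2 d.p.

3.70%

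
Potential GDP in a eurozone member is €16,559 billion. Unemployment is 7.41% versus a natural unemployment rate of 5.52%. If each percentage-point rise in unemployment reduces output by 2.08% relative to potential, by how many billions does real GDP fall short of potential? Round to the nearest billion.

€651 billion

Output gap = -2.08 × (7.41 - 5.52) = -2.08 × 1.89 = -3.9312%.
Actual GDP ≈ 16559 × 0.960688 ≈ 15908 billion, so the shortfall is 16559 - 15908 = 651 billion.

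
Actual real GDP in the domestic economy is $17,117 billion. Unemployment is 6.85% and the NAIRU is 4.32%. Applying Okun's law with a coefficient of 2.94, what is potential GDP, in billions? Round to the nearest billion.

Unemployment gap = 6.85 - 4.32 = 2.53 points, so output gap = -2.94 × 2.53 = -7.4382%.
Since Y = Y* × (1 + gap/100), Y* = 17117/0.925618 ≈ 18493 billion.

$18,493 billion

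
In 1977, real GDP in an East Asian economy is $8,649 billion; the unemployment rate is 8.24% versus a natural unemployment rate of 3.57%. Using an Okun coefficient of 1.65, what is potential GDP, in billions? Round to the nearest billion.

Unemployment gap = 8.24 - 3.57 = 4.67 points, so output gap = -1.65 × 4.67 = -7.7055%.
Since Y = Y* × (1 + gap/100), Y* = 8649/0.922945 ≈ 9371 billion.

$9,371 billion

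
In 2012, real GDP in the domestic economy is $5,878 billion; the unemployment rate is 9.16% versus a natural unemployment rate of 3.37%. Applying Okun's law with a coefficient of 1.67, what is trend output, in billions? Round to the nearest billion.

$6,507 billion

Unemployment gap = 9.16 - 3.37 = 5.79 points, so output gap = -1.67 × 5.79 = -9.6693%.
Since Y = Y* × (1 + gap/100), Y* = 5878/0.903307 ≈ 6507 billion.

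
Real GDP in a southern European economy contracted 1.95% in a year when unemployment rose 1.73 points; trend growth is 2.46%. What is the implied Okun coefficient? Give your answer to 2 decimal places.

Growth form: g_Y = g_Y* - β × Δu, so β = (g_Y* - g_Y)/Δu.
β = (2.46 + 1.95)/1.73 = 4.41/1.73 = 2.55.

β ≈ 2.55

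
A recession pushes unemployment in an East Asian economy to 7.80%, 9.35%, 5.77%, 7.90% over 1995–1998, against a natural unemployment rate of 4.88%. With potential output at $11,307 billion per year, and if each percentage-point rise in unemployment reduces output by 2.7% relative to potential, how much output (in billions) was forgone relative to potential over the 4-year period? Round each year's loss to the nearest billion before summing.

$3,450 billion

Year 1995: gap = -2.7 × (7.8 - 4.88) = -7.884%, loss ≈ 11307 × 7.884/100 ≈ 891.
Year 1996: gap = -2.7 × (9.35 - 4.88) = -12.069%, loss ≈ 11307 × 12.069/100 ≈ 1365.
Year 1997: gap = -2.7 × (5.77 - 4.88) = -2.403%, loss ≈ 11307 × 2.403/100 ≈ 272.
Year 1998: gap = -2.7 × (7.9 - 4.88) = -8.154%, loss ≈ 11307 × 8.154/100 ≈ 922.
Total lost output = 891 + 1365 + 272 + 922 = 3450 billion.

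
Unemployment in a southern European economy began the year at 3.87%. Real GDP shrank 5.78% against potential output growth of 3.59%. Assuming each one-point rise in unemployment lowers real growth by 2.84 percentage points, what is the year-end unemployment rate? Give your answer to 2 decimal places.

7.17%

Growth-rate Okun's law: g_Y = g_Y* - β × Δu, so Δu = (g_Y* - g_Y)/β.
Δu = (3.59 + 5.78)/2.84 = 9.37/2.84 = 3.30 percentage points.
Year-end unemployment = 3.87 + 3.3 = 7.17%.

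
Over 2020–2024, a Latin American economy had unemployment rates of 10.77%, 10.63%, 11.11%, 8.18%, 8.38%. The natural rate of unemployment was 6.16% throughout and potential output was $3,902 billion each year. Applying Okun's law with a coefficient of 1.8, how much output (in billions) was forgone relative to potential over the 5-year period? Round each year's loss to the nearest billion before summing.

$1,284 billion

Year 2020: gap = -1.8 × (10.77 - 6.16) = -8.298%, loss ≈ 3902 × 8.298/100 ≈ 324.
Year 2021: gap = -1.8 × (10.63 - 6.16) = -8.046%, loss ≈ 3902 × 8.046/100 ≈ 314.
Year 2022: gap = -1.8 × (11.11 - 6.16) = -8.91%, loss ≈ 3902 × 8.91/100 ≈ 348.
Year 2023: gap = -1.8 × (8.18 - 6.16) = -3.636%, loss ≈ 3902 × 3.636/100 ≈ 142.
Year 2024: gap = -1.8 × (8.38 - 6.16) = -3.996%, loss ≈ 3902 × 3.996/100 ≈ 156.
Total lost output = 324 + 314 + 348 + 142 + 156 = 1284 billion.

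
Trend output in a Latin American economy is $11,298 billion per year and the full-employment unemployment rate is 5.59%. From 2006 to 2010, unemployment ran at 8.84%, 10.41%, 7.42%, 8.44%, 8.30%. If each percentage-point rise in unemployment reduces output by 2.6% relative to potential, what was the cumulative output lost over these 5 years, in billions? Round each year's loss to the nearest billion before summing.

Year 2006: gap = -2.6 × (8.84 - 5.59) = -8.45%, loss ≈ 11298 × 8.45/100 ≈ 955.
Year 2007: gap = -2.6 × (10.41 - 5.59) = -12.532%, loss ≈ 11298 × 12.532/100 ≈ 1416.
Year 2008: gap = -2.6 × (7.42 - 5.59) = -4.758%, loss ≈ 11298 × 4.758/100 ≈ 538.
Year 2009: gap = -2.6 × (8.44 - 5.59) = -7.41%, loss ≈ 11298 × 7.41/100 ≈ 837.
Year 2010: gap = -2.6 × (8.3 - 5.59) = -7.046%, loss ≈ 11298 × 7.046/100 ≈ 796.
Total lost output = 955 + 1416 + 538 + 837 + 796 = 4542 billion.

$4,542 billion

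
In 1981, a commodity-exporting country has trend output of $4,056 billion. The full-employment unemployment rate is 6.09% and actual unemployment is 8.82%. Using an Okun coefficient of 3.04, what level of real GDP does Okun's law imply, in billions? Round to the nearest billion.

Unemployment gap = 8.82 - 6.09 = 2.73 points, so the output gap is -3.04 × 2.73 = -8.2992%.
Actual GDP = 4056 × (1 - 8.2992/100) = 4056 × 0.917008 ≈ 3719 billion.

$3,719 billion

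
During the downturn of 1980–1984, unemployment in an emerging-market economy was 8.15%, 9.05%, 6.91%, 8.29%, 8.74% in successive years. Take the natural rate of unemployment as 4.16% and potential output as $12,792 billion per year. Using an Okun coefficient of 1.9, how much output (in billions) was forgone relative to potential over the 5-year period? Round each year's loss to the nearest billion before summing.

Year 1980: gap = -1.9 × (8.15 - 4.16) = -7.581%, loss ≈ 12792 × 7.581/100 ≈ 970.
Year 1981: gap = -1.9 × (9.05 - 4.16) = -9.291%, loss ≈ 12792 × 9.291/100 ≈ 1189.
Year 1982: gap = -1.9 × (6.91 - 4.16) = -5.225%, loss ≈ 12792 × 5.225/100 ≈ 668.
Year 1983: gap = -1.9 × (8.29 - 4.16) = -7.847%, loss ≈ 12792 × 7.847/100 ≈ 1004.
Year 1984: gap = -1.9 × (8.74 - 4.16) = -8.702%, loss ≈ 12792 × 8.702/100 ≈ 1113.
Total lost output = 970 + 1189 + 668 + 1004 + 1113 = 4944 billion.

$4,944 billion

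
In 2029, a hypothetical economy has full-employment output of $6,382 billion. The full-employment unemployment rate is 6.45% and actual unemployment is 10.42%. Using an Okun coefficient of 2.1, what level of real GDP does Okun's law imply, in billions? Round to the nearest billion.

Unemployment gap = 10.42 - 6.45 = 3.97 points, so the output gap is -2.1 × 3.97 = -8.337%.
Actual GDP = 6382 × (1 - 8.337/100) = 6382 × 0.91663 ≈ 5850 billion.

$5,850 billion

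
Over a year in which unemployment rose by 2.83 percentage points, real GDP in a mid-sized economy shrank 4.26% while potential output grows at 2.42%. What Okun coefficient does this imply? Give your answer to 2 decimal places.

β ≈ 2.36

Growth form: g_Y = g_Y* - β × Δu, so β = (g_Y* - g_Y)/Δu.
β = (2.42 + 4.26)/2.83 = 6.68/2.83 = 2.36.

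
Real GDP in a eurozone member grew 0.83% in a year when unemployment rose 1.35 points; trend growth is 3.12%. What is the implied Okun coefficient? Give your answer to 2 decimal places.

β ≈ 1.70

Growth form: g_Y = g_Y* - β × Δu, so β = (g_Y* - g_Y)/Δu.
β = (3.12 - 0.83)/1.35 = 2.29/1.35 = 1.70.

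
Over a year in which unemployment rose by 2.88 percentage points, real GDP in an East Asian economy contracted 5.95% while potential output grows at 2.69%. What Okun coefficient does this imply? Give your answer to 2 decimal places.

β ≈ 3.00

Growth form: g_Y = g_Y* - β × Δu, so β = (g_Y* - g_Y)/Δu.
β = (2.69 + 5.95)/2.88 = 8.64/2.88 = 3.00.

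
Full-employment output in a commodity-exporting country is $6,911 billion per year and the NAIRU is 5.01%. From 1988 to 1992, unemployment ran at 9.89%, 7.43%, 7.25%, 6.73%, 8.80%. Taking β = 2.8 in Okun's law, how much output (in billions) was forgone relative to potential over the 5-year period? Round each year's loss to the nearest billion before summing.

Year 1988: gap = -2.8 × (9.89 - 5.01) = -13.664%, loss ≈ 6911 × 13.664/100 ≈ 944.
Year 1989: gap = -2.8 × (7.43 - 5.01) = -6.776%, loss ≈ 6911 × 6.776/100 ≈ 468.
Year 1990: gap = -2.8 × (7.25 - 5.01) = -6.272%, loss ≈ 6911 × 6.272/100 ≈ 433.
Year 1991: gap = -2.8 × (6.73 - 5.01) = -4.816%, loss ≈ 6911 × 4.816/100 ≈ 333.
Year 1992: gap = -2.8 × (8.8 - 5.01) = -10.612%, loss ≈ 6911 × 10.612/100 ≈ 733.
Total lost output = 944 + 468 + 433 + 333 + 733 = 2911 billion.

$2,911 billion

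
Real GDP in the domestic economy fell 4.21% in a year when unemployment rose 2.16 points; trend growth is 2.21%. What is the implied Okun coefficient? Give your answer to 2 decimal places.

Growth form: g_Y = g_Y* - β × Δu, so β = (g_Y* - g_Y)/Δu.
β = (2.21 + 4.21)/2.16 = 6.42/2.16 = 2.97.

β ≈ 2.97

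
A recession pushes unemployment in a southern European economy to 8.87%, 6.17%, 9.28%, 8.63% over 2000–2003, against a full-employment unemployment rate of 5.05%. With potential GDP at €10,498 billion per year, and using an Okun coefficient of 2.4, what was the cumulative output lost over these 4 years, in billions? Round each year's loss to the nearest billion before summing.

Year 2000: gap = -2.4 × (8.87 - 5.05) = -9.168%, loss ≈ 10498 × 9.168/100 ≈ 962.
Year 2001: gap = -2.4 × (6.17 - 5.05) = -2.688%, loss ≈ 10498 × 2.688/100 ≈ 282.
Year 2002: gap = -2.4 × (9.28 - 5.05) = -10.152%, loss ≈ 10498 × 10.152/100 ≈ 1066.
Year 2003: gap = -2.4 × (8.63 - 5.05) = -8.592%, loss ≈ 10498 × 8.592/100 ≈ 902.
Total lost output = 962 + 282 + 1066 + 902 = 3212 billion.

€3,212 billion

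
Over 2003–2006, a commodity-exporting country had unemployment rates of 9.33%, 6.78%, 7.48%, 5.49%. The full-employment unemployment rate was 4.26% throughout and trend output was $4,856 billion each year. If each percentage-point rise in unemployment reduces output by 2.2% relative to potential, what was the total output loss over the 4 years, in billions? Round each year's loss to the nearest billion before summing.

Year 2003: gap = -2.2 × (9.33 - 4.26) = -11.154%, loss ≈ 4856 × 11.154/100 ≈ 542.
Year 2004: gap = -2.2 × (6.78 - 4.26) = -5.544%, loss ≈ 4856 × 5.544/100 ≈ 269.
Year 2005: gap = -2.2 × (7.48 - 4.26) = -7.084%, loss ≈ 4856 × 7.084/100 ≈ 344.
Year 2006: gap = -2.2 × (5.49 - 4.26) = -2.706%, loss ≈ 4856 × 2.706/100 ≈ 131.
Total lost output = 542 + 269 + 344 + 131 = 1286 billion.

$1,286 billion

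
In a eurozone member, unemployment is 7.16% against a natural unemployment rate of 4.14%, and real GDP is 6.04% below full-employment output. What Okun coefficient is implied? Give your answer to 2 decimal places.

Okun's law: output gap = -β × (u - u*).
-6.04 = -β × (7.16 - 4.14) = -β × 3.02, so β = 6.04/3.02 = 2.00.

β ≈ 2.00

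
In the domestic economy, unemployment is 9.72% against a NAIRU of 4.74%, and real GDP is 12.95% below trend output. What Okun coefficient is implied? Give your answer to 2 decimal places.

β ≈ 2.60

Okun's law: output gap = -β × (u - u*).
-12.95 = -β × (9.72 - 4.74) = -β × 4.98, so β = 12.95/4.98 = 2.60.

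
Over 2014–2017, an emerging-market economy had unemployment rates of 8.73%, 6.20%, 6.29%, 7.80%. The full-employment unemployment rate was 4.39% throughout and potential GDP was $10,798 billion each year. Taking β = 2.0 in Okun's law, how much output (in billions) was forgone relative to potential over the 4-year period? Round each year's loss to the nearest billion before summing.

Year 2014: gap = -2.0 × (8.73 - 4.39) = -8.68%, loss ≈ 10798 × 8.68/100 ≈ 937.
Year 2015: gap = -2.0 × (6.2 - 4.39) = -3.62%, loss ≈ 10798 × 3.62/100 ≈ 391.
Year 2016: gap = -2.0 × (6.29 - 4.39) = -3.8%, loss ≈ 10798 × 3.8/100 ≈ 410.
Year 2017: gap = -2.0 × (7.8 - 4.39) = -6.82%, loss ≈ 10798 × 6.82/100 ≈ 736.
Total lost output = 937 + 391 + 410 + 736 = 2474 billion.

$2,474 billion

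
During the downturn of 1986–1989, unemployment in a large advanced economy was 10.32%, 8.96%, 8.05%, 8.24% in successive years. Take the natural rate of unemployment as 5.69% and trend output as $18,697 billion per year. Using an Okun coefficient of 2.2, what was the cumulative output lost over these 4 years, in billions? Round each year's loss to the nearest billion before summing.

$5,269 billion

Year 1986: gap = -2.2 × (10.32 - 5.69) = -10.186%, loss ≈ 18697 × 10.186/100 ≈ 1904.
Year 1987: gap = -2.2 × (8.96 - 5.69) = -7.194%, loss ≈ 18697 × 7.194/100 ≈ 1345.
Year 1988: gap = -2.2 × (8.05 - 5.69) = -5.192%, loss ≈ 18697 × 5.192/100 ≈ 971.
Year 1989: gap = -2.2 × (8.24 - 5.69) = -5.61%, loss ≈ 18697 × 5.61/100 ≈ 1049.
Total lost output = 1904 + 1345 + 971 + 1049 = 5269 billion.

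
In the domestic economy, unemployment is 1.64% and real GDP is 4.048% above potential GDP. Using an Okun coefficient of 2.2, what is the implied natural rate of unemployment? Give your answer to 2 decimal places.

From Okun's law, u - u* = -(output gap)/β = -(4.048)/2.2 = -1.84 points.
So u* = 1.64 + 1.84 = 3.48%.

3.48%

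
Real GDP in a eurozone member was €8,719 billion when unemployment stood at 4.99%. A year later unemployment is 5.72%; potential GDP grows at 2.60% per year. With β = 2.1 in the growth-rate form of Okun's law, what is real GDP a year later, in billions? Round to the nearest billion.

Δu = 5.72 - 4.99 = 0.73 points.
Okun's law (growth form): g_Y = g_Y* - β × Δu = 2.60 - 2.1 × (0.73) = 2.6 - 1.533 = 1.067%.
Real GDP in the next year = 8719 × (1 + 1.067/100) = 8719 × 1.01067 ≈ 8812 billion.

€8,812 billion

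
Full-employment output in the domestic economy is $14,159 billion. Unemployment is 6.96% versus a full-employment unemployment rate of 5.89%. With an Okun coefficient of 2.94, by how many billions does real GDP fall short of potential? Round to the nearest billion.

Output gap = -2.94 × (6.96 - 5.89) = -2.94 × 1.07 = -3.1458%.
Actual GDP ≈ 14159 × 0.968542 ≈ 13714 billion, so the shortfall is 14159 - 13714 = 445 billion.

$445 billion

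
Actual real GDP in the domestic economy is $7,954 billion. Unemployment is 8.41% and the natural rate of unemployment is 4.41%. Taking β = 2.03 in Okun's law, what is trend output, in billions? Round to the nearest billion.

$8,657 billion

Unemployment gap = 8.41 - 4.41 = 4 points, so output gap = -2.03 × 4 = -8.12%.
Since Y = Y* × (1 + gap/100), Y* = 7954/0.9188 ≈ 8657 billion.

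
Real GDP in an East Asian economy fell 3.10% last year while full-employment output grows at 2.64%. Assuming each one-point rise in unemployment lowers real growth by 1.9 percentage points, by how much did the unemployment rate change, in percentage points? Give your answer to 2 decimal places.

3.02 percentage points

Growth-rate Okun's law: g_Y = g_Y* - β × Δu, so Δu = (g_Y* - g_Y)/β.
Δu = (2.64 + 3.1)/1.9 = 5.74/1.9 = 3.02 percentage points.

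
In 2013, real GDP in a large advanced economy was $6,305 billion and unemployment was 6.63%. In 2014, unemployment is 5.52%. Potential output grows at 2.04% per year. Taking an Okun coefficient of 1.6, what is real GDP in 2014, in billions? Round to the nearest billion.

$6,546 billion

Δu = 5.52 - 6.63 = -1.11 points.
Okun's law (growth form): g_Y = g_Y* - β × Δu = 2.04 - 1.6 × (-1.11) = 2.04 + 1.776 = 3.816%.
Real GDP in the next year = 6305 × (1 + 3.816/100) = 6305 × 1.03816 ≈ 6546 billion.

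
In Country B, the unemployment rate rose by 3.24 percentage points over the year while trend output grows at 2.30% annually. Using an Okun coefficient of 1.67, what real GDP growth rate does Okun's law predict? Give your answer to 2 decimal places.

Growth-rate Okun's law: g_Y = g_Y* - β × Δu.
g_Y = 2.30 - 1.67 × (3.24) = 2.3 - 5.4108 = -3.1108%, i.e. -3.11% to 2 d.p.

-3.11%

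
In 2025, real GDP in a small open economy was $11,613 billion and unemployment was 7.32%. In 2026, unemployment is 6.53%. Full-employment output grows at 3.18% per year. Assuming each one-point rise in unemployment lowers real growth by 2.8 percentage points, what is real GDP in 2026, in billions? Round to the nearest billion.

Δu = 6.53 - 7.32 = -0.79 points.
Okun's law (growth form): g_Y = g_Y* - β × Δu = 3.18 - 2.8 × (-0.79) = 3.18 + 2.212 = 5.392%.
Real GDP in the next year = 11613 × (1 + 5.392/100) = 11613 × 1.05392 ≈ 12239 billion.

$12,239 billion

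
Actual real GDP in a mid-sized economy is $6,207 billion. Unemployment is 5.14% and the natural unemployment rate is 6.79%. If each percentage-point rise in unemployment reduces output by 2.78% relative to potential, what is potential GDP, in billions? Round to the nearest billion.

Unemployment gap = 5.14 - 6.79 = -1.65 points, so output gap = -2.78 × (-1.65) = 4.587%.
Since Y = Y* × (1 + gap/100), Y* = 6207/1.04587 ≈ 5935 billion.

$5,935 billion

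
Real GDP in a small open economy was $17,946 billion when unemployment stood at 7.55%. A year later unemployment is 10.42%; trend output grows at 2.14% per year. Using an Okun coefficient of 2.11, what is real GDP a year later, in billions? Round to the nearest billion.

Δu = 10.42 - 7.55 = 2.87 points.
Okun's law (growth form): g_Y = g_Y* - β × Δu = 2.14 - 2.11 × (2.87) = 2.14 - 6.0557 = -3.9157%.
Real GDP in the next year = 17946 × (1 - 3.9157/100) = 17946 × 0.960843 ≈ 17243 billion.

$17,243 billion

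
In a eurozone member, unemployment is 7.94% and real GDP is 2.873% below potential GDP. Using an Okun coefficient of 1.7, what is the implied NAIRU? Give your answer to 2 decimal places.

6.25%

From Okun's law, u - u* = -(output gap)/β = -(-2.873)/1.7 = 1.69 points.
So u* = 7.94 - 1.69 = 6.25%.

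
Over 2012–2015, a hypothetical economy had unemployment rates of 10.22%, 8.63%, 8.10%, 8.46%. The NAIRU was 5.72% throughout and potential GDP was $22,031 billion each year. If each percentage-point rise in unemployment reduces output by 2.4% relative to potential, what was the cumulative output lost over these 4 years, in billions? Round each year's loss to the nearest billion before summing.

$6,625 billion

Year 2012: gap = -2.4 × (10.22 - 5.72) = -10.8%, loss ≈ 22031 × 10.8/100 ≈ 2379.
Year 2013: gap = -2.4 × (8.63 - 5.72) = -6.984%, loss ≈ 22031 × 6.984/100 ≈ 1539.
Year 2014: gap = -2.4 × (8.1 - 5.72) = -5.712%, loss ≈ 22031 × 5.712/100 ≈ 1258.
Year 2015: gap = -2.4 × (8.46 - 5.72) = -6.576%, loss ≈ 22031 × 6.576/100 ≈ 1449.
Total lost output = 2379 + 1539 + 1258 + 1449 = 6625 billion.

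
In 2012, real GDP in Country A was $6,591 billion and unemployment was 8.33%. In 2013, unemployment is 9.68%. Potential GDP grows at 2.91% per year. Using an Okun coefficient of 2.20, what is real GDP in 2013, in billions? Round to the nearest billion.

Δu = 9.68 - 8.33 = 1.35 points.
Okun's law (growth form): g_Y = g_Y* - β × Δu = 2.91 - 2.20 × (1.35) = 2.91 - 2.97 = -0.06%.
Real GDP in the next year = 6591 × (1 - 0.06/100) = 6591 × 0.9994 ≈ 6587 billion.

$6,587 billion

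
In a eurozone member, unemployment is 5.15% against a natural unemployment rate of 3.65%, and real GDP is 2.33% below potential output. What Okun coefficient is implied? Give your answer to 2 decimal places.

β ≈ 1.55

Okun's law: output gap = -β × (u - u*).
-2.33 = -β × (5.15 - 3.65) = -β × 1.5, so β = 2.33/1.5 = 1.55.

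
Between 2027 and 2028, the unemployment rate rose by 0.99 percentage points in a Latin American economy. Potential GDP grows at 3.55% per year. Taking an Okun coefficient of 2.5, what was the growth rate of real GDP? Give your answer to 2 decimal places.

Growth-rate Okun's law: g_Y = g_Y* - β × Δu.
g_Y = 3.55 - 2.5 × (0.99) = 3.55 - 2.475 = 1.075%, i.e. 1.08% to 2 d.p.

1.08%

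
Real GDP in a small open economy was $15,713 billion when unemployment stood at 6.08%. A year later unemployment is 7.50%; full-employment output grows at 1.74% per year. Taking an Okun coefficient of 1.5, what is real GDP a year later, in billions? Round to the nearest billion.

Δu = 7.5 - 6.08 = 1.42 points.
Okun's law (growth form): g_Y = g_Y* - β × Δu = 1.74 - 1.5 × (1.42) = 1.74 - 2.13 = -0.39%.
Real GDP in the next year = 15713 × (1 - 0.39/100) = 15713 × 0.9961 ≈ 15652 billion.

$15,652 billion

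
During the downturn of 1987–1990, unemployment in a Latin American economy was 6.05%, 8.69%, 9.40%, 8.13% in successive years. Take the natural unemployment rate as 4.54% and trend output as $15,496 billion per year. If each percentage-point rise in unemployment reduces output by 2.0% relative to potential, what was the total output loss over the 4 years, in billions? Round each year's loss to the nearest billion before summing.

Year 1987: gap = -2.0 × (6.05 - 4.54) = -3.02%, loss ≈ 15496 × 3.02/100 ≈ 468.
Year 1988: gap = -2.0 × (8.69 - 4.54) = -8.3%, loss ≈ 15496 × 8.3/100 ≈ 1286.
Year 1989: gap = -2.0 × (9.4 - 4.54) = -9.72%, loss ≈ 15496 × 9.72/100 ≈ 1506.
Year 1990: gap = -2.0 × (8.13 - 4.54) = -7.18%, loss ≈ 15496 × 7.18/100 ≈ 1113.
Total lost output = 468 + 1286 + 1506 + 1113 = 4373 billion.

$4,373 billion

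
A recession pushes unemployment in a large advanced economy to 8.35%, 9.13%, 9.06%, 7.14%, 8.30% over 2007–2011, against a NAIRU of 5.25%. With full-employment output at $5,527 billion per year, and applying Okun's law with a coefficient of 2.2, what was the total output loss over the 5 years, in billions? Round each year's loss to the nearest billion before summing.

$1,913 billion

Year 2007: gap = -2.2 × (8.35 - 5.25) = -6.82%, loss ≈ 5527 × 6.82/100 ≈ 377.
Year 2008: gap = -2.2 × (9.13 - 5.25) = -8.536%, loss ≈ 5527 × 8.536/100 ≈ 472.
Year 2009: gap = -2.2 × (9.06 - 5.25) = -8.382%, loss ≈ 5527 × 8.382/100 ≈ 463.
Year 2010: gap = -2.2 × (7.14 - 5.25) = -4.158%, loss ≈ 5527 × 4.158/100 ≈ 230.
Year 2011: gap = -2.2 × (8.3 - 5.25) = -6.71%, loss ≈ 5527 × 6.71/100 ≈ 371.
Total lost output = 377 + 472 + 463 + 230 + 371 = 1913 billion.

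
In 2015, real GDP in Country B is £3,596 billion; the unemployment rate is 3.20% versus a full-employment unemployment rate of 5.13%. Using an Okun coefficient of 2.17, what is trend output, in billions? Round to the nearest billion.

Unemployment gap = 3.2 - 5.13 = -1.93 points, so output gap = -2.17 × (-1.93) = 4.1881%.
Since Y = Y* × (1 + gap/100), Y* = 3596/1.041881 ≈ 3451 billion.

£3,451 billion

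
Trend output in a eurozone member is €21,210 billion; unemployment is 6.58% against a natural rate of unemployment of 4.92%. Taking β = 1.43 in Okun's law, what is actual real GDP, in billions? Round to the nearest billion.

Unemployment gap = 6.58 - 4.92 = 1.66 points, so the output gap is -1.43 × 1.66 = -2.3738%.
Actual GDP = 21210 × (1 - 2.3738/100) = 21210 × 0.976262 ≈ 20707 billion.

€20,707 billion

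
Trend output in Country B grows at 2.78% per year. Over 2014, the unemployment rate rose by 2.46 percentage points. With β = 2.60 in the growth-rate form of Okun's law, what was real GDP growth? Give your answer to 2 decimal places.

Growth-rate Okun's law: g_Y = g_Y* - β × Δu.
g_Y = 2.78 - 2.60 × (2.46) = 2.78 - 6.396 = -3.616%, i.e. -3.62% to 2 d.p.

-3.62%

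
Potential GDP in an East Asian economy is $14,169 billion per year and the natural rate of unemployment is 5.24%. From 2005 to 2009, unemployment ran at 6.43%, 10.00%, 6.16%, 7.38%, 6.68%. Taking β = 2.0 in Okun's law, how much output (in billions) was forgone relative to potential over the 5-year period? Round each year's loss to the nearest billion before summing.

$2,961 billion

Year 2005: gap = -2.0 × (6.43 - 5.24) = -2.38%, loss ≈ 14169 × 2.38/100 ≈ 337.
Year 2006: gap = -2.0 × (10 - 5.24) = -9.52%, loss ≈ 14169 × 9.52/100 ≈ 1349.
Year 2007: gap = -2.0 × (6.16 - 5.24) = -1.84%, loss ≈ 14169 × 1.84/100 ≈ 261.
Year 2008: gap = -2.0 × (7.38 - 5.24) = -4.28%, loss ≈ 14169 × 4.28/100 ≈ 606.
Year 2009: gap = -2.0 × (6.68 - 5.24) = -2.88%, loss ≈ 14169 × 2.88/100 ≈ 408.
Total lost output = 337 + 1349 + 261 + 606 + 408 = 2961 billion.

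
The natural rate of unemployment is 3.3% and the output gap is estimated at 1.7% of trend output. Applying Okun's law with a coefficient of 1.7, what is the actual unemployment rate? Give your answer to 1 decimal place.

2.3%

From Okun's law, u - u* = -(output gap)/β = -(1.7)/1.7 = -1 point.
So u = 3.3 - 1 = 2.3%.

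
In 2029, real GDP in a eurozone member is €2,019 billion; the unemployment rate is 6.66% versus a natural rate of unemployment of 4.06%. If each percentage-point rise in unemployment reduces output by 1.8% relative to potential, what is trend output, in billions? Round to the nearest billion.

Unemployment gap = 6.66 - 4.06 = 2.6 points, so output gap = -1.8 × 2.6 = -4.68%.
Since Y = Y* × (1 + gap/100), Y* = 2019/0.9532 ≈ 2118 billion.

€2,118 billion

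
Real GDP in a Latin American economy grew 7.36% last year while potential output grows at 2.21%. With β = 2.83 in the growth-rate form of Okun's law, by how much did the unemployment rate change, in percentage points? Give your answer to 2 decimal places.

-1.82 percentage points

Growth-rate Okun's law: g_Y = g_Y* - β × Δu, so Δu = (g_Y* - g_Y)/β.
Δu = (2.21 - 7.36)/2.83 = -5.15/2.83 = -1.82 percentage points.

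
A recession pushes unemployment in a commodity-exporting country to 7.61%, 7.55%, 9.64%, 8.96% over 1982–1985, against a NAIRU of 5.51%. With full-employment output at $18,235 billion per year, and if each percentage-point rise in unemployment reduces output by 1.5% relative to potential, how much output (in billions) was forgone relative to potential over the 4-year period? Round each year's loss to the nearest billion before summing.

Year 1982: gap = -1.5 × (7.61 - 5.51) = -3.15%, loss ≈ 18235 × 3.15/100 ≈ 574.
Year 1983: gap = -1.5 × (7.55 - 5.51) = -3.06%, loss ≈ 18235 × 3.06/100 ≈ 558.
Year 1984: gap = -1.5 × (9.64 - 5.51) = -6.195%, loss ≈ 18235 × 6.195/100 ≈ 1130.
Year 1985: gap = -1.5 × (8.96 - 5.51) = -5.175%, loss ≈ 18235 × 5.175/100 ≈ 944.
Total lost output = 574 + 558 + 1130 + 944 = 3206 billion.

$3,206 billion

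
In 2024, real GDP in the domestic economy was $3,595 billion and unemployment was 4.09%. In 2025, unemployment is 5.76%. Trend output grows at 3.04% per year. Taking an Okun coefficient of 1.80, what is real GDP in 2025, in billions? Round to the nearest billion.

$3,596 billion

Δu = 5.76 - 4.09 = 1.67 points.
Okun's law (growth form): g_Y = g_Y* - β × Δu = 3.04 - 1.80 × (1.67) = 3.04 - 3.006 = 0.034%.
Real GDP in the next year = 3595 × (1 + 0.034/100) = 3595 × 1.00034 ≈ 3596 billion.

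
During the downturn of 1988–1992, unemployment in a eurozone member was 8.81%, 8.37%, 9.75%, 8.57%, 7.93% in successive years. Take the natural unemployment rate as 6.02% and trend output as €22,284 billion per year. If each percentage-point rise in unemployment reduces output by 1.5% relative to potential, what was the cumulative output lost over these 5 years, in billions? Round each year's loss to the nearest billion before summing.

Year 1988: gap = -1.5 × (8.81 - 6.02) = -4.185%, loss ≈ 22284 × 4.185/100 ≈ 933.
Year 1989: gap = -1.5 × (8.37 - 6.02) = -3.525%, loss ≈ 22284 × 3.525/100 ≈ 786.
Year 1990: gap = -1.5 × (9.75 - 6.02) = -5.595%, loss ≈ 22284 × 5.595/100 ≈ 1247.
Year 1991: gap = -1.5 × (8.57 - 6.02) = -3.825%, loss ≈ 22284 × 3.825/100 ≈ 852.
Year 1992: gap = -1.5 × (7.93 - 6.02) = -2.865%, loss ≈ 22284 × 2.865/100 ≈ 638.
Total lost output = 933 + 786 + 1247 + 852 + 638 = 4456 billion.

€4,456 billion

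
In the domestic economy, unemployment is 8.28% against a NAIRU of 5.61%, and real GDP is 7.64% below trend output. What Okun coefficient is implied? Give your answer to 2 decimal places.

Okun's law: output gap = -β × (u - u*).
-7.64 = -β × (8.28 - 5.61) = -β × 2.67, so β = 7.64/2.67 = 2.86.

β ≈ 2.86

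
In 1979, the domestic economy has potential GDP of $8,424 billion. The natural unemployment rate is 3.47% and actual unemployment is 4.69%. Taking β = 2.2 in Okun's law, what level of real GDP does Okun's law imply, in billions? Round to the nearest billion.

Unemployment gap = 4.69 - 3.47 = 1.22 points, so the output gap is -2.2 × 1.22 = -2.684%.
Actual GDP = 8424 × (1 - 2.684/100) = 8424 × 0.97316 ≈ 8198 billion.

$8,198 billion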